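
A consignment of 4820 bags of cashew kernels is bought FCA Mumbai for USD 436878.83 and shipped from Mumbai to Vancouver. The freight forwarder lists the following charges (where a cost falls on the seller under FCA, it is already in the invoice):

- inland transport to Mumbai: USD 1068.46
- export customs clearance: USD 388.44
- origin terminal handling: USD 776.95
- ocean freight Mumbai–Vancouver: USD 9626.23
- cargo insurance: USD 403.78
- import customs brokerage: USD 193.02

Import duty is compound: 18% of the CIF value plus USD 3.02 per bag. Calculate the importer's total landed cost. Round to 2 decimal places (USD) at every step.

Total landed cost: USD 543018.65

FCA: the seller delivers export-cleared goods to the carrier; the buyer bears costs from that point.
Already in the invoice (seller's account under FCA): inland to port, export clearance — exclude.
CIF value = FCA price + origin terminal + freight + insurance = 436878.83 + 776.95 + 9626.23 + 403.78 = 447685.79
Ad valorem component: 447685.79 × 18% = 80583.44
Specific component: 4820 × 3.02 = 14556.40
Import duty = 80583.44 + 14556.40 = 95139.84
Buyer bears: origin terminal 776.95 + freight 9626.23 + insurance 403.78 + brokerage 193.02 + duty 95139.84 = 106139.82
Landed cost = invoice 436878.83 + 106139.82 = 543018.65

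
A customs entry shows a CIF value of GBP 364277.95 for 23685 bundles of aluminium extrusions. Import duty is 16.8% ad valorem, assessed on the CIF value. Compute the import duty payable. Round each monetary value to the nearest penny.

Import duty: GBP 61198.70

Import duty = 364277.95 × 16.8% = 61198.70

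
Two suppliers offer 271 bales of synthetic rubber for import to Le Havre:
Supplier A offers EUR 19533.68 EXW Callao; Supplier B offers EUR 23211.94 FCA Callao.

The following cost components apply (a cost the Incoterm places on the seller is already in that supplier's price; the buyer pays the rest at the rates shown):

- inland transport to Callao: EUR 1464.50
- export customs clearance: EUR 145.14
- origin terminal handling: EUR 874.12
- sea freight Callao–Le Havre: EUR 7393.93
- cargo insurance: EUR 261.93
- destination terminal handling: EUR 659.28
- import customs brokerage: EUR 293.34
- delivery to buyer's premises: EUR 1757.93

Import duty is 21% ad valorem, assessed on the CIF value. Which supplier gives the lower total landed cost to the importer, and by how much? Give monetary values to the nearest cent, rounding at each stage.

Supplier A is cheaper by EUR 2503.03

Supplier A (EXW):
CIF value = EXW price + inland to port + export clearance + origin terminal + freight + insurance = 19533.68 + 1464.50 + 145.14 + 874.12 + 7393.93 + 261.93 = 29673.30
Import duty = 29673.30 × 21% = 6231.39
Buyer bears (A): 1464.50 + 145.14 + 874.12 + 7393.93 + 261.93 + 659.28 + 293.34 + 1757.93 = 12850.17
Landed cost (A) = invoice 19533.68 + 12850.17 + duty 6231.39 = 38615.24
Supplier B (FCA):
CIF value = FCA price + origin terminal + freight + insurance = 23211.94 + 874.12 + 7393.93 + 261.93 = 31741.92
Import duty = 31741.92 × 21% = 6665.80
Buyer bears (B): 874.12 + 7393.93 + 261.93 + 659.28 + 293.34 + 1757.93 = 11240.53
Landed cost (B) = invoice 23211.94 + 11240.53 + duty 6665.80 = 41118.27
Difference = |38615.24 − 41118.27| = 2503.03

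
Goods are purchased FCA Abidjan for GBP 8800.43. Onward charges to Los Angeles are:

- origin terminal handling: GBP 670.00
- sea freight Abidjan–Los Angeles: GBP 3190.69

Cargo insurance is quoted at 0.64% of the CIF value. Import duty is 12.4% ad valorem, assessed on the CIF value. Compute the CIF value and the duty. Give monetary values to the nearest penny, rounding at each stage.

Let C be the CIF value. C = FCA price + pre-shipment costs + freight + 0.64% × C
C − 0.64% × C = 8800.43 + 670.00 + 3190.69
0.9936 × C = 12661.12
C = 12661.12 / 0.9936 = 12742.67
Insurance premium = 0.64% × 12742.67 = 81.55
Import duty = 12742.67 × 12.4% = 1580.09

CIF value: GBP 12742.67; import duty: GBP 1580.09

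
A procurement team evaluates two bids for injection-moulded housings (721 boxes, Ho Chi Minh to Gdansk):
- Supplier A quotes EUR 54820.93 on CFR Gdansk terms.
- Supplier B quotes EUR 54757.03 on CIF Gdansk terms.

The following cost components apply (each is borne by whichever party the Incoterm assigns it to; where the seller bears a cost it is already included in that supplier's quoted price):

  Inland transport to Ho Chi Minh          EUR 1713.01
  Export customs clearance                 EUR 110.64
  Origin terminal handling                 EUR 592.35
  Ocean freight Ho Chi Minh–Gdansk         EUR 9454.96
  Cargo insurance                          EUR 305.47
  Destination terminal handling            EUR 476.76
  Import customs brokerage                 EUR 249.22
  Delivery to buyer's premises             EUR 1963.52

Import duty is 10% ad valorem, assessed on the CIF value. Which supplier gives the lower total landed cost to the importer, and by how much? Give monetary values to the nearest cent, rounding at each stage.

Supplier A (CFR):
CIF value = CFR price + insurance = 54820.93 + 305.47 = 55126.40
Import duty = 55126.40 × 10% = 5512.64
Buyer bears (A): 305.47 + 476.76 + 249.22 + 1963.52 = 2994.97
Landed cost (A) = invoice 54820.93 + 2994.97 + duty 5512.64 = 63328.54
Supplier B (CIF):
The CIF price already equals the CIF value: 54757.03
Import duty = 54757.03 × 10% = 5475.70
Buyer bears (B): 476.76 + 249.22 + 1963.52 = 2689.50
Landed cost (B) = invoice 54757.03 + 2689.50 + duty 5475.70 = 62922.23
Difference = |63328.54 − 62922.23| = 406.31

Supplier B is cheaper by EUR 406.31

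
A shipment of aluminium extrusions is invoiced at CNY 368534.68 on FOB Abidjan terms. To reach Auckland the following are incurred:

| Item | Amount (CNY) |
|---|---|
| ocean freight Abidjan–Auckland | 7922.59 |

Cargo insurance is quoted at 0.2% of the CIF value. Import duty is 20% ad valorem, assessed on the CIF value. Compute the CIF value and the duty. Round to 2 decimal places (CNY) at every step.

Let C be the CIF value. C = FOB price + freight + 0.2% × C
C − 0.2% × C = 368534.68 + 7922.59
0.998 × C = 376457.27
C = 376457.27 / 0.998 = 377211.69
Insurance premium = 0.2% × 377211.69 = 754.42
Import duty = 377211.69 × 20% = 75442.34

CIF value: CNY 377211.69; import duty: CNY 75442.34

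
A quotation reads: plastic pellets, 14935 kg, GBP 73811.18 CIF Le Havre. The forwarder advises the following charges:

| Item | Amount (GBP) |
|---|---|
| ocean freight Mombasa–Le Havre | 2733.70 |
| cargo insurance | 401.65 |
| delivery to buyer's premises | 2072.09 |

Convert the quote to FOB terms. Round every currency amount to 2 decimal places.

FOB price: GBP 70675.83

Not relevant to the conversion: delivery — on the buyer under both terms; not part of either seller's price.
From CIF to FOB, the seller no longer bears: freight, insurance.
FOB price = 73811.18 − 2733.70 − 401.65 = 70675.83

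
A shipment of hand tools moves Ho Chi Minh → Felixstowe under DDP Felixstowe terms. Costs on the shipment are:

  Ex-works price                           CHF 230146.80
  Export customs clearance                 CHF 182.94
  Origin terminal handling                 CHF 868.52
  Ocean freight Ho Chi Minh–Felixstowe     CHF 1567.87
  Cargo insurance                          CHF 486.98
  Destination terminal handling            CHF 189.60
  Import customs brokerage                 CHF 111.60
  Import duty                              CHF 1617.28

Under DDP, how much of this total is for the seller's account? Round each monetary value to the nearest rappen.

DDP: the seller bears all costs including import duty.
Seller's account: goods 230146.80 + export clearance 182.94 + origin terminal 868.52 + freight 1567.87 + insurance 486.98 + destination terminal 189.60 + brokerage 111.60 + duty 1617.28 = 235171.59
Buyer's account: 0.00

Seller's account: CHF 235171.59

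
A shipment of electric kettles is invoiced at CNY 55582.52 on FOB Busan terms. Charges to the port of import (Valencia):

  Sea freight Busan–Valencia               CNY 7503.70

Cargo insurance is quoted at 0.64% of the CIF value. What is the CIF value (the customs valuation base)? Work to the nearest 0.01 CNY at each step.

CIF value: CNY 63492.57

Let C be the CIF value. C = FOB price + freight + 0.64% × C
C − 0.64% × C = 55582.52 + 7503.70
0.9936 × C = 63086.22
C = 63086.22 / 0.9936 = 63492.57
Insurance premium = 0.64% × 63492.57 = 406.35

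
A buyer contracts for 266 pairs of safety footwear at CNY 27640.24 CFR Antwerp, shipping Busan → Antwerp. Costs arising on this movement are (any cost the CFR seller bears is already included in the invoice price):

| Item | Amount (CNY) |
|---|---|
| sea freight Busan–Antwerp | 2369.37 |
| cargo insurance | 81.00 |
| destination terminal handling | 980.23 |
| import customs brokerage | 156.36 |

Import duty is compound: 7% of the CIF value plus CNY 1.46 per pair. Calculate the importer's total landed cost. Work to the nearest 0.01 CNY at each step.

CFR: the seller pays costs through ocean freight to the destination port, but not insurance.
Already in the invoice (seller's account under CFR): freight — exclude.
CIF value = CFR price + insurance = 27640.24 + 81.00 = 27721.24
Ad valorem component: 27721.24 × 7% = 1940.49
Specific component: 266 × 1.46 = 388.36
Import duty = 1940.49 + 388.36 = 2328.85
Buyer bears: insurance 81.00 + destination terminal 980.23 + brokerage 156.36 + duty 2328.85 = 3546.44
Landed cost = invoice 27640.24 + 3546.44 = 31186.68

Total landed cost: CNY 31186.68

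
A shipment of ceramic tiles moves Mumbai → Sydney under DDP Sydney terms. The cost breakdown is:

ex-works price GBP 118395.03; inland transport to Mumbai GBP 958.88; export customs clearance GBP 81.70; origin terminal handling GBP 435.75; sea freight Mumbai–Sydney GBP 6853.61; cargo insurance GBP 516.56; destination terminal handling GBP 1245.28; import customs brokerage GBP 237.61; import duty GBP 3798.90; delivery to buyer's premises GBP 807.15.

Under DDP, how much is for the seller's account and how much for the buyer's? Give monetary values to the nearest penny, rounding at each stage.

DDP: the seller bears all costs including import duty.
Seller's account: goods 118395.03 + inland to port 958.88 + export clearance 81.70 + origin terminal 435.75 + freight 6853.61 + insurance 516.56 + destination terminal 1245.28 + brokerage 237.61 + duty 3798.90 + delivery 807.15 = 133330.47
Buyer's account: 0.00

Seller: GBP 133330.47; buyer: GBP 0.00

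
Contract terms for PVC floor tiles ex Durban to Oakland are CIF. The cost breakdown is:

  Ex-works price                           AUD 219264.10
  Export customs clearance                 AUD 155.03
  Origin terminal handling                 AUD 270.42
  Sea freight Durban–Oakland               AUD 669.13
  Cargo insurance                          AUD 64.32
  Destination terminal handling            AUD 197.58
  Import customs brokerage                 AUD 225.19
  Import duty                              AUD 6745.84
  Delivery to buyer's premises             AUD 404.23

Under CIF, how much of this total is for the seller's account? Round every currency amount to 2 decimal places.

Seller's account: AUD 220423.00

CIF: the seller pays costs through ocean freight and marine insurance to the destination port.
Seller's account: goods 219264.10 + export clearance 155.03 + origin terminal 270.42 + freight 669.13 + insurance 64.32 = 220423.00
Buyer's account: destination terminal 197.58 + brokerage 225.19 + duty 6745.84 + delivery 404.23 = 7572.84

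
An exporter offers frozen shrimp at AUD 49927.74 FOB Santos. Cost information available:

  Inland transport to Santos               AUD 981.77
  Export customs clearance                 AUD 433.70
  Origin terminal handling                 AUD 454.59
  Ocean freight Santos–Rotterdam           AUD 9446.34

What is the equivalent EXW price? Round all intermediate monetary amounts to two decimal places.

EXW price: AUD 48057.68

Not relevant to the conversion: freight — on the buyer under both terms; not part of either seller's price.
From FOB to EXW, the seller no longer bears: inland to port, export clearance, origin terminal.
EXW price = 49927.74 − 981.77 − 433.70 − 454.59 = 48057.68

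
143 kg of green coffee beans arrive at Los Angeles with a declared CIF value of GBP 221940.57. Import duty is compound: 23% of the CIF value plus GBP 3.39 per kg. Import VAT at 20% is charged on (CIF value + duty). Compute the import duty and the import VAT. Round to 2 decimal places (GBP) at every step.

Ad valorem component: 221940.57 × 23% = 51046.33
Specific component: 143 × 3.39 = 484.77
Import duty = 51046.33 + 484.77 = 51531.10
VAT base = CIF + duty = 221940.57 + 51531.10 = 273471.67
Import VAT = 273471.67 × 20% = 54694.33

Import duty: GBP 51531.10; import VAT: GBP 54694.33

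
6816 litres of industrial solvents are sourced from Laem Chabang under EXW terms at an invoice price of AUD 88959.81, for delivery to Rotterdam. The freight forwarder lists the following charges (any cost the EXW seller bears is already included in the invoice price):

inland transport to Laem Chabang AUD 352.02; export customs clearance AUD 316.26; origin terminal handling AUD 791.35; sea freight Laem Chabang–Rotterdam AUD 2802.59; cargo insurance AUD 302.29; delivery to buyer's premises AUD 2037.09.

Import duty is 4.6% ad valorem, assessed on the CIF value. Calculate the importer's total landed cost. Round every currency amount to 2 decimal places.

Total landed cost: AUD 99863.53

EXW: the seller makes goods available at their premises; the buyer bears all onward costs.
CIF value = EXW price + inland to port + export clearance + origin terminal + freight + insurance = 88959.81 + 352.02 + 316.26 + 791.35 + 2802.59 + 302.29 = 93524.32
Import duty = 93524.32 × 4.6% = 4302.12
Buyer bears: inland to port 352.02 + export clearance 316.26 + origin terminal 791.35 + freight 2802.59 + insurance 302.29 + delivery 2037.09 + duty 4302.12 = 10903.72
Landed cost = invoice 88959.81 + 10903.72 = 99863.53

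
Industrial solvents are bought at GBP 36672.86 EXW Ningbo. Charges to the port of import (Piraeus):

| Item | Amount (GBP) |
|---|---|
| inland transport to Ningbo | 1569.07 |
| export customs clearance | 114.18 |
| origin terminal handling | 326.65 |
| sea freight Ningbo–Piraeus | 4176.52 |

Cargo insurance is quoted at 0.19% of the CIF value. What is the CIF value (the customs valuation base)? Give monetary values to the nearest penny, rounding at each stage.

Let C be the CIF value. C = EXW price + pre-shipment costs + freight + 0.19% × C
C − 0.19% × C = 36672.86 + 1569.07 + 114.18 + 326.65 + 4176.52
0.9981 × C = 42859.28
C = 42859.28 / 0.9981 = 42940.87
Insurance premium = 0.19% × 42940.87 = 81.59

CIF value: GBP 42940.87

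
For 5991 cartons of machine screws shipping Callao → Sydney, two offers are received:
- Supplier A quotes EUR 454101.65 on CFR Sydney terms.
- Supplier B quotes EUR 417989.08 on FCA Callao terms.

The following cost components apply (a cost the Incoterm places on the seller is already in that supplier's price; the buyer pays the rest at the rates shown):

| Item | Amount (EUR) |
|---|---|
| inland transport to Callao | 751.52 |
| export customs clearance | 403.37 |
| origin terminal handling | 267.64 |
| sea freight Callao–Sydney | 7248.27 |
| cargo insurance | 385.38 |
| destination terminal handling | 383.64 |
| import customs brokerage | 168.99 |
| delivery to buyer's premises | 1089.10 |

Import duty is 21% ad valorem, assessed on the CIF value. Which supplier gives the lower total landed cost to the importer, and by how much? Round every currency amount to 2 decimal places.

Supplier B is cheaper by EUR 34601.96

Supplier A (CFR):
CIF value = CFR price + insurance = 454101.65 + 385.38 = 454487.03
Import duty = 454487.03 × 21% = 95442.28
Buyer bears (A): 385.38 + 383.64 + 168.99 + 1089.10 = 2027.11
Landed cost (A) = invoice 454101.65 + 2027.11 + duty 95442.28 = 551571.04
Supplier B (FCA):
CIF value = FCA price + origin terminal + freight + insurance = 417989.08 + 267.64 + 7248.27 + 385.38 = 425890.37
Import duty = 425890.37 × 21% = 89436.98
Buyer bears (B): 267.64 + 7248.27 + 385.38 + 383.64 + 168.99 + 1089.10 = 9543.02
Landed cost (B) = invoice 417989.08 + 9543.02 + duty 89436.98 = 516969.08
Difference = |551571.04 − 516969.08| = 34601.96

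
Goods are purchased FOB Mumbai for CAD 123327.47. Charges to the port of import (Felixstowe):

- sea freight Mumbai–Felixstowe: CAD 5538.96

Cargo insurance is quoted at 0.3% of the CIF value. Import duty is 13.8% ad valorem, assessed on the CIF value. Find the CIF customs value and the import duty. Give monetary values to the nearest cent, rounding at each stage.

CIF value: CAD 129254.19; import duty: CAD 17837.08

Let C be the CIF value. C = FOB price + freight + 0.3% × C
C − 0.3% × C = 123327.47 + 5538.96
0.997 × C = 128866.43
C = 128866.43 / 0.997 = 129254.19
Insurance premium = 0.3% × 129254.19 = 387.76
Import duty = 129254.19 × 13.8% = 17837.08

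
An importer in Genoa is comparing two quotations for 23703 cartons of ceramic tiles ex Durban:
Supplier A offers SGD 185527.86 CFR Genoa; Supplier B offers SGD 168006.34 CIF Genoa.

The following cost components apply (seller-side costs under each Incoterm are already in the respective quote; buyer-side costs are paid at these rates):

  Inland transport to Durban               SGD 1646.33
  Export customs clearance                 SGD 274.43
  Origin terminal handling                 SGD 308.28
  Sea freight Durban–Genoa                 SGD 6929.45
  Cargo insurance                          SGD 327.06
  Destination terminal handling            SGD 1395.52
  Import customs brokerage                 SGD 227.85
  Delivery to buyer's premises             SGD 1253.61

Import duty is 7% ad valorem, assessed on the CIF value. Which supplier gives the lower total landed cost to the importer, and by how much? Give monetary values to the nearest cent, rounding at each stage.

Supplier A (CFR):
CIF value = CFR price + insurance = 185527.86 + 327.06 = 185854.92
Import duty = 185854.92 × 7% = 13009.84
Buyer bears (A): 327.06 + 1395.52 + 227.85 + 1253.61 = 3204.04
Landed cost (A) = invoice 185527.86 + 3204.04 + duty 13009.84 = 201741.74
Supplier B (CIF):
The CIF price already equals the CIF value: 168006.34
Import duty = 168006.34 × 7% = 11760.44
Buyer bears (B): 1395.52 + 227.85 + 1253.61 = 2876.98
Landed cost (B) = invoice 168006.34 + 2876.98 + duty 11760.44 = 182643.76
Difference = |201741.74 − 182643.76| = 19097.98

Supplier B is cheaper by SGD 19097.98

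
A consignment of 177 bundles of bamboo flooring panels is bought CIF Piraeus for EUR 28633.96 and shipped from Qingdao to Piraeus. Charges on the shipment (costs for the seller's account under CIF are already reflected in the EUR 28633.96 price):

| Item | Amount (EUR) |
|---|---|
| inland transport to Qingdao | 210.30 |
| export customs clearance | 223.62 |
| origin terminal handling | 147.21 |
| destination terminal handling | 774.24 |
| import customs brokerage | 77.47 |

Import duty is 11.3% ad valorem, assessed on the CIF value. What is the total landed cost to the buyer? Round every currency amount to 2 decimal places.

CIF: the seller pays costs through ocean freight and marine insurance to the destination port.
Already in the invoice (seller's account under CIF): inland to port, export clearance, origin terminal — exclude.
The CIF price already equals the CIF value: 28633.96
Import duty = 28633.96 × 11.3% = 3235.64
Buyer bears: destination terminal 774.24 + brokerage 77.47 + duty 3235.64 = 4087.35
Landed cost = invoice 28633.96 + 4087.35 = 32721.31

Total landed cost: EUR 32721.31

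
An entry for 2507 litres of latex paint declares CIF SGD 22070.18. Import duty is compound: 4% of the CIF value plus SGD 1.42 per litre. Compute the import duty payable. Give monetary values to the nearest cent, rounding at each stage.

Import duty: SGD 4442.75

Ad valorem component: 22070.18 × 4% = 882.81
Specific component: 2507 × 1.42 = 3559.94
Import duty = 882.81 + 3559.94 = 4442.75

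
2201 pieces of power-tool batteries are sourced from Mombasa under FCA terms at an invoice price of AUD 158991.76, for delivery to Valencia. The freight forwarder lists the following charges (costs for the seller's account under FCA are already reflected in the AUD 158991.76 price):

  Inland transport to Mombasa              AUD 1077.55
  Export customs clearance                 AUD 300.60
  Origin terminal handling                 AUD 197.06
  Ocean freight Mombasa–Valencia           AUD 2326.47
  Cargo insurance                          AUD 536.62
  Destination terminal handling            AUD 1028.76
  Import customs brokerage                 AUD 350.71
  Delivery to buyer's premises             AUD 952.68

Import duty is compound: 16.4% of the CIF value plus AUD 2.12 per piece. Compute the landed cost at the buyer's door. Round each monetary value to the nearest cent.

FCA: the seller delivers export-cleared goods to the carrier; the buyer bears costs from that point.
Already in the invoice (seller's account under FCA): inland to port, export clearance — exclude.
CIF value = FCA price + origin terminal + freight + insurance = 158991.76 + 197.06 + 2326.47 + 536.62 = 162051.91
Ad valorem component: 162051.91 × 16.4% = 26576.51
Specific component: 2201 × 2.12 = 4666.12
Import duty = 26576.51 + 4666.12 = 31242.63
Buyer bears: origin terminal 197.06 + freight 2326.47 + insurance 536.62 + destination terminal 1028.76 + brokerage 350.71 + delivery 952.68 + duty 31242.63 = 36634.93
Landed cost = invoice 158991.76 + 36634.93 = 195626.69

Total landed cost: AUD 195626.69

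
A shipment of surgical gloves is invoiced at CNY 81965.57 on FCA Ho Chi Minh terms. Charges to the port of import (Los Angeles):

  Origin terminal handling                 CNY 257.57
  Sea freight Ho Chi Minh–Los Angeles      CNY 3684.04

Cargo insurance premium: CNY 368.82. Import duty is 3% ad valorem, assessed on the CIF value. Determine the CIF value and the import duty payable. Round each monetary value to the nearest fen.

CIF = FCA price + pre-shipment costs + freight + insurance
CIF = 81965.57 + 257.57 + 3684.04 + 368.82 = 86276.00
Import duty = 86276.00 × 3% = 2588.28

CIF value: CNY 86276.00; import duty: CNY 2588.28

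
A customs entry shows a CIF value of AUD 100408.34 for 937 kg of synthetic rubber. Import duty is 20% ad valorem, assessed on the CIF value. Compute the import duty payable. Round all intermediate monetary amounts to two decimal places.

Import duty: AUD 20081.67

Import duty = 100408.34 × 20% = 20081.67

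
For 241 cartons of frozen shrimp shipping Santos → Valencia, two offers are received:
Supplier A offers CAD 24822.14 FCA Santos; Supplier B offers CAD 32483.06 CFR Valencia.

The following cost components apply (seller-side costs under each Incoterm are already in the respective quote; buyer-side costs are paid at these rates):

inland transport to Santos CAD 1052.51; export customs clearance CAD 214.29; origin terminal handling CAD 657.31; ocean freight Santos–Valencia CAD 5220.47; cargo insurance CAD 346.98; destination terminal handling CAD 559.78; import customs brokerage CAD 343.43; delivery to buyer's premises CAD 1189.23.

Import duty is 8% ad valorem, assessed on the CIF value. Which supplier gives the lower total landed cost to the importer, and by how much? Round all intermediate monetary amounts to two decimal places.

Supplier A (FCA):
CIF value = FCA price + origin terminal + freight + insurance = 24822.14 + 657.31 + 5220.47 + 346.98 = 31046.90
Import duty = 31046.90 × 8% = 2483.75
Buyer bears (A): 657.31 + 5220.47 + 346.98 + 559.78 + 343.43 + 1189.23 = 8317.20
Landed cost (A) = invoice 24822.14 + 8317.20 + duty 2483.75 = 35623.09
Supplier B (CFR):
CIF value = CFR price + insurance = 32483.06 + 346.98 = 32830.04
Import duty = 32830.04 × 8% = 2626.40
Buyer bears (B): 346.98 + 559.78 + 343.43 + 1189.23 = 2439.42
Landed cost (B) = invoice 32483.06 + 2439.42 + duty 2626.40 = 37548.88
Difference = |35623.09 − 37548.88| = 1925.79

Supplier A is cheaper by CAD 1925.79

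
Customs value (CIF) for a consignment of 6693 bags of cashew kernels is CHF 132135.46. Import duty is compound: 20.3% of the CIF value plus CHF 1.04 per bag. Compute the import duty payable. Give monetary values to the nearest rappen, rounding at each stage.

Ad valorem component: 132135.46 × 20.3% = 26823.50
Specific component: 6693 × 1.04 = 6960.72
Import duty = 26823.50 + 6960.72 = 33784.22

Import duty: CHF 33784.22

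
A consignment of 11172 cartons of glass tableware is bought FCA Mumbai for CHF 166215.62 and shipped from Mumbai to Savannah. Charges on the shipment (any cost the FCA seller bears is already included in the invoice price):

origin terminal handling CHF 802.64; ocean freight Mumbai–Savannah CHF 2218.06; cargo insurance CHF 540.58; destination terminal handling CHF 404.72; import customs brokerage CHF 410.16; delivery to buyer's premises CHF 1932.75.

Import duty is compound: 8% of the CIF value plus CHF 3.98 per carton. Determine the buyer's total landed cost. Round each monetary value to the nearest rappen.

FCA: the seller delivers export-cleared goods to the carrier; the buyer bears costs from that point.
CIF value = FCA price + origin terminal + freight + insurance = 166215.62 + 802.64 + 2218.06 + 540.58 = 169776.90
Ad valorem component: 169776.90 × 8% = 13582.15
Specific component: 11172 × 3.98 = 44464.56
Import duty = 13582.15 + 44464.56 = 58046.71
Buyer bears: origin terminal 802.64 + freight 2218.06 + insurance 540.58 + destination terminal 404.72 + brokerage 410.16 + delivery 1932.75 + duty 58046.71 = 64355.62
Landed cost = invoice 166215.62 + 64355.62 = 230571.24

Total landed cost: CHF 230571.24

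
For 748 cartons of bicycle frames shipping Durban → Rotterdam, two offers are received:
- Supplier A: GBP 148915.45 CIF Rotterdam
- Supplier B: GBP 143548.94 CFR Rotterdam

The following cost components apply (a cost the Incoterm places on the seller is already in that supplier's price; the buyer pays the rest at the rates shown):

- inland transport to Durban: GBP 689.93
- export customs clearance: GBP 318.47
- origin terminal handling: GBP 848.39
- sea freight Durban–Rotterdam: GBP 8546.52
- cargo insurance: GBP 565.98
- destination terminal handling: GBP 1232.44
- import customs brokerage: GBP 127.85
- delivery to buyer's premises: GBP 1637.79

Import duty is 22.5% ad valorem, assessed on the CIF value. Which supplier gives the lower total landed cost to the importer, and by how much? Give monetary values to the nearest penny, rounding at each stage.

Supplier A (CIF):
The CIF price already equals the CIF value: 148915.45
Import duty = 148915.45 × 22.5% = 33505.98
Buyer bears (A): 1232.44 + 127.85 + 1637.79 = 2998.08
Landed cost (A) = invoice 148915.45 + 2998.08 + duty 33505.98 = 185419.51
Supplier B (CFR):
CIF value = CFR price + insurance = 143548.94 + 565.98 = 144114.92
Import duty = 144114.92 × 22.5% = 32425.86
Buyer bears (B): 565.98 + 1232.44 + 127.85 + 1637.79 = 3564.06
Landed cost (B) = invoice 143548.94 + 3564.06 + duty 32425.86 = 179538.86
Difference = |185419.51 − 179538.86| = 5880.65

Supplier B is cheaper by GBP 5880.65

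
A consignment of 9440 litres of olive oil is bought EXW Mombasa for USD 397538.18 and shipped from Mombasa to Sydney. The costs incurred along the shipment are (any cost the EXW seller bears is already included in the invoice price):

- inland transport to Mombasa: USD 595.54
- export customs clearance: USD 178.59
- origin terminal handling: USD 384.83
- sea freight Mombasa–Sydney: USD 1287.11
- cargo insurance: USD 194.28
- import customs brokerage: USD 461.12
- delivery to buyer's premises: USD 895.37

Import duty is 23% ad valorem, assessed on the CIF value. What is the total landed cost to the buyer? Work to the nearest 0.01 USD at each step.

Total landed cost: USD 493576.08

EXW: the seller makes goods available at their premises; the buyer bears all onward costs.
CIF value = EXW price + inland to port + export clearance + origin terminal + freight + insurance = 397538.18 + 595.54 + 178.59 + 384.83 + 1287.11 + 194.28 = 400178.53
Import duty = 400178.53 × 23% = 92041.06
Buyer bears: inland to port 595.54 + export clearance 178.59 + origin terminal 384.83 + freight 1287.11 + insurance 194.28 + brokerage 461.12 + delivery 895.37 + duty 92041.06 = 96037.90
Landed cost = invoice 397538.18 + 96037.90 = 493576.08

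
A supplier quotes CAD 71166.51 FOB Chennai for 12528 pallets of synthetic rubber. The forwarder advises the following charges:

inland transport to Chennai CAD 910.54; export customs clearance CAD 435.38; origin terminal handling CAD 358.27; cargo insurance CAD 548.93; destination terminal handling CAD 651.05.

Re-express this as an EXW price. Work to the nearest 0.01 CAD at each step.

Not relevant to the conversion: insurance, destination terminal — on the buyer under both terms; not part of either seller's price.
From FOB to EXW, the seller no longer bears: inland to port, export clearance, origin terminal.
EXW price = 71166.51 − 910.54 − 435.38 − 358.27 = 69462.32

EXW price: CAD 69462.32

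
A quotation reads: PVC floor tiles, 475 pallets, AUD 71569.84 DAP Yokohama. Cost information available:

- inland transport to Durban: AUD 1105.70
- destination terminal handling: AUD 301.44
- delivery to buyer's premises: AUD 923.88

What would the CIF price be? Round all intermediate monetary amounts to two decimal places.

CIF price: AUD 70344.52

Not relevant to the conversion: inland to port — on the seller under both DAP and CIF; already in the DAP price and stays in the CIF price.
From DAP to CIF, the seller no longer bears: destination terminal, delivery.
CIF price = 71569.84 − 301.44 − 923.88 = 70344.52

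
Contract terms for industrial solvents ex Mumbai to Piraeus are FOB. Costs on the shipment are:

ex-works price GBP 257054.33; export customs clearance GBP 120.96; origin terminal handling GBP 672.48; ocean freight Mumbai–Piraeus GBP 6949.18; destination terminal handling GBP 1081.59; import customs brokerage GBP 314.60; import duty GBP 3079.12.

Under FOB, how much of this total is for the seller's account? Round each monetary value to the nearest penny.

Seller's account: GBP 257847.77

FOB: the seller bears costs until goods are on board at the origin port; the buyer bears freight, insurance and all costs thereafter.
Seller's account: goods 257054.33 + export clearance 120.96 + origin terminal 672.48 = 257847.77
Buyer's account: freight 6949.18 + destination terminal 1081.59 + brokerage 314.60 + duty 3079.12 = 11424.49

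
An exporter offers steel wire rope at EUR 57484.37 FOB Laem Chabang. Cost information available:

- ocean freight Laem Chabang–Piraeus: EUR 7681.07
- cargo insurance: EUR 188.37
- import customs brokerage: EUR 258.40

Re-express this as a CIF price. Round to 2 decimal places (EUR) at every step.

CIF price: EUR 65353.81

Not relevant to the conversion: brokerage — on the buyer under both terms; not part of either seller's price.
From FOB to CIF, the seller additionally bears: freight, insurance.
CIF price = 57484.37 + 7681.07 + 188.37 = 65353.81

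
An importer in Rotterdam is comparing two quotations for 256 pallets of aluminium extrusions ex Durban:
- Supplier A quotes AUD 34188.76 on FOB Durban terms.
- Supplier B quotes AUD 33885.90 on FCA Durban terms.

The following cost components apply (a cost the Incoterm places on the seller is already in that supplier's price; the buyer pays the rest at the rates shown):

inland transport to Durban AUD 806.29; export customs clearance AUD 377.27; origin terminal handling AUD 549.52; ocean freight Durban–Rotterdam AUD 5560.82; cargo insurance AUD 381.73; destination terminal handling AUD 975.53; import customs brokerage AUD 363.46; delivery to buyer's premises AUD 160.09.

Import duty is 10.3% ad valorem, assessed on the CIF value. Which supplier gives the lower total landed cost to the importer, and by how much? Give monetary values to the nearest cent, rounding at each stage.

Supplier A is cheaper by AUD 272.07

Supplier A (FOB):
CIF value = FOB price + freight + insurance = 34188.76 + 5560.82 + 381.73 = 40131.31
Import duty = 40131.31 × 10.3% = 4133.52
Buyer bears (A): 5560.82 + 381.73 + 975.53 + 363.46 + 160.09 = 7441.63
Landed cost (A) = invoice 34188.76 + 7441.63 + duty 4133.52 = 45763.91
Supplier B (FCA):
CIF value = FCA price + origin terminal + freight + insurance = 33885.90 + 549.52 + 5560.82 + 381.73 = 40377.97
Import duty = 40377.97 × 10.3% = 4158.93
Buyer bears (B): 549.52 + 5560.82 + 381.73 + 975.53 + 363.46 + 160.09 = 7991.15
Landed cost (B) = invoice 33885.90 + 7991.15 + duty 4158.93 = 46035.98
Difference = |45763.91 − 46035.98| = 272.07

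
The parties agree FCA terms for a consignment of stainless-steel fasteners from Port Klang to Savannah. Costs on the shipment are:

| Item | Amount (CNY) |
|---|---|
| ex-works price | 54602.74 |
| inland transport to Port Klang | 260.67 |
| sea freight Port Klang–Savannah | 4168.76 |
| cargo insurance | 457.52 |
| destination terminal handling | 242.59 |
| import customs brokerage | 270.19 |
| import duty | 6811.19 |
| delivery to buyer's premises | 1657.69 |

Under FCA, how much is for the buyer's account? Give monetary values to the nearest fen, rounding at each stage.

Buyer's account: CNY 13607.94

FCA: the seller delivers export-cleared goods to the carrier; the buyer bears costs from that point.
Seller's account: goods 54602.74 + inland to port 260.67 = 54863.41
Buyer's account: freight 4168.76 + insurance 457.52 + destination terminal 242.59 + brokerage 270.19 + duty 6811.19 + delivery 1657.69 = 13607.94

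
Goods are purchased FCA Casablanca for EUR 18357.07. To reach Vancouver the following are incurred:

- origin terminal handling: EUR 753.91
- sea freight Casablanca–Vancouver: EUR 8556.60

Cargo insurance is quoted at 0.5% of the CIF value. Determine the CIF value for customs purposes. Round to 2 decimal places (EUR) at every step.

Let C be the CIF value. C = FCA price + pre-shipment costs + freight + 0.5% × C
C − 0.5% × C = 18357.07 + 753.91 + 8556.60
0.995 × C = 27667.58
C = 27667.58 / 0.995 = 27806.61
Insurance premium = 0.5% × 27806.61 = 139.03

CIF value: EUR 27806.61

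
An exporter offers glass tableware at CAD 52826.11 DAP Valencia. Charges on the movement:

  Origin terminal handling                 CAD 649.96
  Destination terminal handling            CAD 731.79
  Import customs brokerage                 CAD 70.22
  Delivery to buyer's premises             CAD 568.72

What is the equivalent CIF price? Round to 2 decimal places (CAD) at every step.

CIF price: CAD 51525.60

Not relevant to the conversion: origin terminal — on the seller under both DAP and CIF; already in the DAP price and stays in the CIF price. brokerage — on the buyer under both terms; not part of either seller's price.
From DAP to CIF, the seller no longer bears: destination terminal, delivery.
CIF price = 52826.11 − 731.79 − 568.72 = 51525.60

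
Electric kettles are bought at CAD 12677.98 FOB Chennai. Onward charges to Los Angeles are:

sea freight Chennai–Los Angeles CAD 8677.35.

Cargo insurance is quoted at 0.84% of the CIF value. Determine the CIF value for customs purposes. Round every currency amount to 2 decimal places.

Let C be the CIF value. C = FOB price + freight + 0.84% × C
C − 0.84% × C = 12677.98 + 8677.35
0.9916 × C = 21355.33
C = 21355.33 / 0.9916 = 21536.23
Insurance premium = 0.84% × 21536.23 = 180.90

CIF value: CAD 21536.23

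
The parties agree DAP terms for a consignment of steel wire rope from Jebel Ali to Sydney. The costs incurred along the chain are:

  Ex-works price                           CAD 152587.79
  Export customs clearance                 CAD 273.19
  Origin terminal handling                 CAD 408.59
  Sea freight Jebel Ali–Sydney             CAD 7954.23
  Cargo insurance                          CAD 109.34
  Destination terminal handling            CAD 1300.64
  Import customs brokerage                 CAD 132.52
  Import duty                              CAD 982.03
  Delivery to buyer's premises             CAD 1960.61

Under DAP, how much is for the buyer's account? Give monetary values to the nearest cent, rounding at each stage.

DAP: the seller bears all costs to the named destination except import duty and clearance.
Seller's account: goods 152587.79 + export clearance 273.19 + origin terminal 408.59 + freight 7954.23 + insurance 109.34 + destination terminal 1300.64 + delivery 1960.61 = 164594.39
Buyer's account: brokerage 132.52 + duty 982.03 = 1114.55

Buyer's account: CAD 1114.55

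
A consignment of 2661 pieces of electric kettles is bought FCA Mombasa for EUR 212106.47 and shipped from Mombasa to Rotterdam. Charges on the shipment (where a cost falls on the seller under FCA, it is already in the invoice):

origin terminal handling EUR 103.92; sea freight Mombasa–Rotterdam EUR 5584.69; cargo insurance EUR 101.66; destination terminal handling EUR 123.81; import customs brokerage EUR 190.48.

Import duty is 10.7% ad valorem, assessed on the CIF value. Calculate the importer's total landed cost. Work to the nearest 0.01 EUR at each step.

FCA: the seller delivers export-cleared goods to the carrier; the buyer bears costs from that point.
CIF value = FCA price + origin terminal + freight + insurance = 212106.47 + 103.92 + 5584.69 + 101.66 = 217896.74
Import duty = 217896.74 × 10.7% = 23314.95
Buyer bears: origin terminal 103.92 + freight 5584.69 + insurance 101.66 + destination terminal 123.81 + brokerage 190.48 + duty 23314.95 = 29419.51
Landed cost = invoice 212106.47 + 29419.51 = 241525.98

Total landed cost: EUR 241525.98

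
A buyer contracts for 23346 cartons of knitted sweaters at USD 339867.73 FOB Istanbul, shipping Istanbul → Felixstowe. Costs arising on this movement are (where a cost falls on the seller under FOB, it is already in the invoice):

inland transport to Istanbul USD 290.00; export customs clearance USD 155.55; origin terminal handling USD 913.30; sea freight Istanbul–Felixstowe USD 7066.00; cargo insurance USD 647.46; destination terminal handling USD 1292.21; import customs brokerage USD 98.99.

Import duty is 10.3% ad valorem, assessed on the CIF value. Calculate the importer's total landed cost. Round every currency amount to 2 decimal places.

Total landed cost: USD 384773.25

FOB: the seller bears costs until goods are on board at the origin port; the buyer bears freight, insurance and all costs thereafter.
Already in the invoice (seller's account under FOB): inland to port, export clearance, origin terminal — exclude.
CIF value = FOB price + freight + insurance = 339867.73 + 7066.00 + 647.46 = 347581.19
Import duty = 347581.19 × 10.3% = 35800.86
Buyer bears: freight 7066.00 + insurance 647.46 + destination terminal 1292.21 + brokerage 98.99 + duty 35800.86 = 44905.52
Landed cost = invoice 339867.73 + 44905.52 = 384773.25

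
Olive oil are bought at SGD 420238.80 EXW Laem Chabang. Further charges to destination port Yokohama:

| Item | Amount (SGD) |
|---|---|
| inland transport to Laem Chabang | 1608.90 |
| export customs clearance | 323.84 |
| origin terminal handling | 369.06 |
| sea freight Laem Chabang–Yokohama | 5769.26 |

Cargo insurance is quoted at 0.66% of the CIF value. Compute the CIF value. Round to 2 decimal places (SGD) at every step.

CIF value: SGD 431155.49

Let C be the CIF value. C = EXW price + pre-shipment costs + freight + 0.66% × C
C − 0.66% × C = 420238.80 + 1608.90 + 323.84 + 369.06 + 5769.26
0.9934 × C = 428309.86
C = 428309.86 / 0.9934 = 431155.49
Insurance premium = 0.66% × 431155.49 = 2845.63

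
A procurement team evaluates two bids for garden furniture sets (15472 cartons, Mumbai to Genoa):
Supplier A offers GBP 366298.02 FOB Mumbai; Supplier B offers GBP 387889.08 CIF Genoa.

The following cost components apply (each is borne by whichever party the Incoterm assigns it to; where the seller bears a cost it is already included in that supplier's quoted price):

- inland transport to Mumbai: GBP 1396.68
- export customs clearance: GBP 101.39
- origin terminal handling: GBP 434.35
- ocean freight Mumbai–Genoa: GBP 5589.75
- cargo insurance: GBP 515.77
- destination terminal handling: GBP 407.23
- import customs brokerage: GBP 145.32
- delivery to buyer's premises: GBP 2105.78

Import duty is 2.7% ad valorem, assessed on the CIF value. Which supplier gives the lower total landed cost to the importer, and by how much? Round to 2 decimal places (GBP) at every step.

Supplier A (FOB):
CIF value = FOB price + freight + insurance = 366298.02 + 5589.75 + 515.77 = 372403.54
Import duty = 372403.54 × 2.7% = 10054.90
Buyer bears (A): 5589.75 + 515.77 + 407.23 + 145.32 + 2105.78 = 8763.85
Landed cost (A) = invoice 366298.02 + 8763.85 + duty 10054.90 = 385116.77
Supplier B (CIF):
The CIF price already equals the CIF value: 387889.08
Import duty = 387889.08 × 2.7% = 10473.01
Buyer bears (B): 407.23 + 145.32 + 2105.78 = 2658.33
Landed cost (B) = invoice 387889.08 + 2658.33 + duty 10473.01 = 401020.42
Difference = |385116.77 − 401020.42| = 15903.65

Supplier A is cheaper by GBP 15903.65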